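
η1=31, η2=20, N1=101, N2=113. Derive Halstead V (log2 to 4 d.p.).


Formula: V = N * log2(η), where N = N1 + N2 and η = η1 + η2
η = 31 + 20 = 51
N = 101 + 113 = 214
log2(51) ≈ 5.6724
V = 214 * 5.6724 = 1213.89

1213.89


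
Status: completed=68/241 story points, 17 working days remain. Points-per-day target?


Formula: Required rate = Remaining points / Days left
Remaining = 241 - 68 = 173 points
Required rate = 173 / 17 = 10.18 points/day

10.18 points/day


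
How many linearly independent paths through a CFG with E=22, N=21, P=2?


Formula: V(G) = E - N + 2P
V(G) = 22 - 21 + 2*2
V(G) = 1 + 4
V(G) = 5

5


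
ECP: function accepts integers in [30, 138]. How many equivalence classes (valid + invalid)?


Valid range: [30, 138]
Class 1: x < 30 — invalid
Class 2: 30 ≤ x ≤ 138 — valid
Class 3: x > 138 — invalid
Total equivalence classes: 3

3 equivalence classes


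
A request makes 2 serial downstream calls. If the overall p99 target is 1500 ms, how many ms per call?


Formula: per_stage = total_budget / stages
per_stage = 1500 / 2
per_stage = 750.0 ms

750.0 ms


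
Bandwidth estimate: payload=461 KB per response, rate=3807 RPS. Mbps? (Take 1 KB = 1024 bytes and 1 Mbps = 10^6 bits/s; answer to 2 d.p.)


Formula: Mbps = payload_bytes * RPS * 8 / 1e6
Payload per request = 461 KB = 461 * 1024 = 472064 bytes
Total bytes/sec = 472064 * 3807 = 1797147648
Total bits/sec = 1797147648 * 8 = 14377181184
Mbps = 14377181184 / 1e6 = 14377.18

14377.18 Mbps


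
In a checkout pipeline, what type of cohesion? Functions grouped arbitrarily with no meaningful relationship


Reasoning: Worst: random grouping
Type: Coincidental cohesion

Coincidental cohesion


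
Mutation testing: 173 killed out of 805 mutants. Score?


Mutation score = killed / total * 100
Mutation score = 173 / 805 * 100
Mutation score = 21.49%

21.49%


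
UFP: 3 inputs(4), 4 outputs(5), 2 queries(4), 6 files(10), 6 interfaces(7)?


UFP = EI*4 + EO*5 + EQ*4 + ILF*10 + EIF*7
UFP = 3*4 + 4*5 + 2*4 + 6*10 + 6*7
UFP = 12 + 20 + 8 + 60 + 42
UFP = 142

142


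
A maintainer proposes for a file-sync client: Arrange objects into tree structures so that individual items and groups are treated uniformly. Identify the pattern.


This matches the Composite pattern

Composite


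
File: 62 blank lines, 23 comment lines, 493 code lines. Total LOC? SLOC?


Total LOC = blank + comment + code
Total LOC = 62 + 23 + 493 = 578
SLOC (source only) = code = 493

Total LOC: 578, SLOC: 493


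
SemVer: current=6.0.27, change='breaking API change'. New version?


Current: 6.0.27
Change category: 'breaking API change' → major bump
SemVer rule: major bump → increment MAJOR, reset MINOR and PATCH to 0
New: 7.0.0

7.0.0


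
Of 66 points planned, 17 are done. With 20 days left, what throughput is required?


Formula: Required rate = Remaining points / Days left
Remaining = 66 - 17 = 49 points
Required rate = 49 / 20 = 2.45 points/day

2.45 points/day


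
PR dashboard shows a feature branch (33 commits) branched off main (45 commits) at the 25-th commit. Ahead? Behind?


Common ancestor: commit #25
feature commits after divergence: 33 - 25 = 8
main commits after divergence: 45 - 25 = 20
feature is 8 commits ahead of main
main is 20 commits ahead of feature

feature ahead: 8, main ahead: 20


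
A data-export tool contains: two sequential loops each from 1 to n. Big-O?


Reasoning: sequential dominates: O(n) + O(n) = O(n)
Complexity: O(n)

O(n)


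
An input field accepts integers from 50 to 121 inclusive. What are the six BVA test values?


Range: [50, 121]
Boundaries: just below min, min, min+1, max-1, max, just above max
Values: [49, 50, 51, 120, 121, 122]

[49, 50, 51, 120, 121, 122]


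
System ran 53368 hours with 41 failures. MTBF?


Formula: MTBF = Total operating time / Number of failures
MTBF = 53368 / 41
MTBF = 1301.66 hours

1301.66 hours


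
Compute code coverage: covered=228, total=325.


Coverage = covered / total * 100
Coverage = 228 / 325 * 100
Coverage = 70.15%

70.15%


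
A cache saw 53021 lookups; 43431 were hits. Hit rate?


Formula: hit rate = hits / (hits + misses) * 100
hit rate = 43431 / (43431 + 9590) * 100
hit rate = 43431 / 53021 * 100
hit rate = 81.91%

81.91%


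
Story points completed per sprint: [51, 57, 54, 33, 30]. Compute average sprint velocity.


Formula: Avg velocity = Total points / Number of sprints
Points: [51, 57, 54, 33, 30]
Sum = 51 + 57 + 54 + 33 + 30 = 225
Avg velocity = 225 / 5 = 45.0 points/sprint

45.0 points/sprint


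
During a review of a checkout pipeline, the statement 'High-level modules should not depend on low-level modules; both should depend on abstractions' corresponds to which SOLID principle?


This describes the Dependency Inversion Principle (DIP)

Dependency Inversion Principle (DIP)


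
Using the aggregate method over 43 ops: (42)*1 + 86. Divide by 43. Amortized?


Formula: Amortized cost = Total cost / Operations
Total cost = (42 * 1) + (1 * 86)
Total cost = 42 + 86 = 128
Amortized = 128 / 43 = 2.9767

2.9767


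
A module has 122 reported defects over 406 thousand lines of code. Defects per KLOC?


Defect density = defects / KLOC
Defect density = 122 / 406
Defect density = 0.3 defects/KLOC

0.3 defects/KLOC


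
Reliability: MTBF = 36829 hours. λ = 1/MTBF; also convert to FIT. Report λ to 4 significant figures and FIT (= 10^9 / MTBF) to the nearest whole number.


Formula: λ = 1 / MTBF; FIT = λ × 1e9 = 1e9 / MTBF
λ = 1 / 36829 ≈ 2.715e-05 failures/hour
FIT = 1e9 / 36829 ≈ 27153 failures per 1e9 hours (nearest whole number)

λ = 2.715e-05 /h, FIT = 27153


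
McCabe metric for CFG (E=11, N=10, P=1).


Formula: V(G) = E - N + 2P
V(G) = 11 - 10 + 2*1
V(G) = 1 + 2
V(G) = 3

3


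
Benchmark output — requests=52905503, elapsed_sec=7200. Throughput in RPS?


Formula: throughput = requests / seconds
throughput = 52905503 / 7200
throughput = 7347.99 requests/second

7347.99 requests/second


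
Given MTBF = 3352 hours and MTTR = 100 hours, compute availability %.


Availability = MTBF / (MTBF + MTTR)
Availability = 3352 / (3352 + 100)
Availability = 3352 / 3452
Availability = 97.1031%

97.1031%


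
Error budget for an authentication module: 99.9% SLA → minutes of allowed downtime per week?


Formula: allowed downtime = period * (100 - SLA) / 100
Period (week) = 10080 minutes
Unavailability fraction = (100 - 99.9) / 100
Allowed downtime = 10080 * (100 - 99.9) / 100
Allowed downtime = 10.08 minutes

10.08 minutes


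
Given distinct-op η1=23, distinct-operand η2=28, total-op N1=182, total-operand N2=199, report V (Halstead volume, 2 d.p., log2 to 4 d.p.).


Formula: V = N * log2(η), where N = N1 + N2 and η = η1 + η2
η = 23 + 28 = 51
N = 182 + 199 = 381
log2(51) ≈ 5.6724
V = 381 * 5.6724 = 2161.18

2161.18


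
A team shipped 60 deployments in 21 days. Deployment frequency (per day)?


Formula: deployments per day = releases / days
= 60 / 21
= 2.857 deploys/day
(equivalently, 20.0 deploys/week)

2.857 deploys/day


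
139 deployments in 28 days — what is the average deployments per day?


Formula: deployments per day = releases / days
= 139 / 28
= 4.964 deploys/day
(equivalently, 34.75 deploys/week)

4.964 deploys/day


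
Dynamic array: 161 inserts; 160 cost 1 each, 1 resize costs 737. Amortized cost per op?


Formula: Amortized cost = Total cost / Operations
Total cost = (160 * 1) + (1 * 737)
Total cost = 160 + 737 = 897
Amortized = 897 / 161 = 5.5714

5.5714


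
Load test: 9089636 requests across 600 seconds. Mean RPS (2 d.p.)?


Formula: throughput = requests / seconds
throughput = 9089636 / 600
throughput = 15149.39 requests/second

15149.39 requests/second


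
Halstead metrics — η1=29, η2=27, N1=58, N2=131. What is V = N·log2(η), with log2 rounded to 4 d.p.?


Formula: V = N * log2(η), where N = N1 + N2 and η = η1 + η2
η = 29 + 27 = 56
N = 58 + 131 = 189
log2(56) ≈ 5.8074
V = 189 * 5.8074 = 1097.60

1097.60


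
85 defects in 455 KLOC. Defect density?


Defect density = defects / KLOC
Defect density = 85 / 455
Defect density = 0.187 defects/KLOC

0.187 defects/KLOC


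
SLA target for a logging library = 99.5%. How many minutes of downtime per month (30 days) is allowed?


Formula: allowed downtime = period * (100 - SLA) / 100
Period (month (30 days)) = 43200 minutes
Unavailability fraction = (100 - 99.5) / 100
Allowed downtime = 43200 * (100 - 99.5) / 100
Allowed downtime = 216.0 minutes

216.0 minutes


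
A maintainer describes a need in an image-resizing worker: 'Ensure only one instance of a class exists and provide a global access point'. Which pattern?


This matches the Singleton pattern

Singleton


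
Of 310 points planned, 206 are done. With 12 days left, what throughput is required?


Formula: Required rate = Remaining points / Days left
Remaining = 310 - 206 = 104 points
Required rate = 104 / 12 = 8.67 points/day

8.67 points/day


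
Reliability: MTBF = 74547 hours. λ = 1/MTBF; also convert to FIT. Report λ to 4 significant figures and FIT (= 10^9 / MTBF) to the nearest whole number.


Formula: λ = 1 / MTBF; FIT = λ × 1e9 = 1e9 / MTBF
λ = 1 / 74547 ≈ 1.341e-05 failures/hour
FIT = 1e9 / 74547 ≈ 13414 failures per 1e9 hours (nearest whole number)

λ = 1.341e-05 /h, FIT = 13414


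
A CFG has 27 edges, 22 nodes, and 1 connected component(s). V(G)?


Formula: V(G) = E - N + 2P
V(G) = 27 - 22 + 2*1
V(G) = 5 + 2
V(G) = 7

7


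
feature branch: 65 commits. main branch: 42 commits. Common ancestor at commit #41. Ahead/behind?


Common ancestor: commit #41
feature commits after divergence: 65 - 41 = 24
main commits after divergence: 42 - 41 = 1
feature is 24 commits ahead of main
main is 1 commits ahead of feature

feature ahead: 24, main ahead: 1


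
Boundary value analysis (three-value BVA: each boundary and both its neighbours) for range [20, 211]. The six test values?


Range: [20, 211]
Boundaries: just below min, min, min+1, max-1, max, just above max
Values: [19, 20, 21, 210, 211, 212]

[19, 20, 21, 210, 211, 212]


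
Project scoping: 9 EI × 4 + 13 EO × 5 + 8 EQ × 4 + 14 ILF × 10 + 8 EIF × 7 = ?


UFP = EI*4 + EO*5 + EQ*4 + ILF*10 + EIF*7
UFP = 9*4 + 13*5 + 8*4 + 14*10 + 8*7
UFP = 36 + 65 + 32 + 140 + 56
UFP = 329

329


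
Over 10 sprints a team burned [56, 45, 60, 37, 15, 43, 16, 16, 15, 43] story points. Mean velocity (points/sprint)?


Formula: Avg velocity = Total points / Number of sprints
Points: [56, 45, 60, 37, 15, 43, 16, 16, 15, 43]
Sum = 56 + 45 + 60 + 37 + 15 + 43 + 16 + 16 + 15 + 43 = 346
Avg velocity = 346 / 10 = 34.6 points/sprint

34.6 points/sprint


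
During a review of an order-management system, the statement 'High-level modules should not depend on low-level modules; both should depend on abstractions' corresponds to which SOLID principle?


This describes the Dependency Inversion Principle (DIP)

Dependency Inversion Principle (DIP)


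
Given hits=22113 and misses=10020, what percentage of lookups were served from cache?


Formula: hit rate = hits / (hits + misses) * 100
hit rate = 22113 / (22113 + 10020) * 100
hit rate = 22113 / 32133 * 100
hit rate = 68.82%

68.82%


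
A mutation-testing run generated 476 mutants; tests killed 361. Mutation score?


Mutation score = killed / total * 100
Mutation score = 361 / 476 * 100
Mutation score = 75.84%

75.84%


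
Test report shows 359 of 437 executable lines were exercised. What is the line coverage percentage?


Coverage = covered / total * 100
Coverage = 359 / 437 * 100
Coverage = 82.15%

82.15%


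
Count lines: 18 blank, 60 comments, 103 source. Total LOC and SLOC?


Total LOC = blank + comment + code
Total LOC = 18 + 60 + 103 = 181
SLOC (source only) = code = 103

Total LOC: 181, SLOC: 103


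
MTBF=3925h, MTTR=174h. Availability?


Availability = MTBF / (MTBF + MTTR)
Availability = 3925 / (3925 + 174)
Availability = 3925 / 4099
Availability = 95.7551%

95.7551%


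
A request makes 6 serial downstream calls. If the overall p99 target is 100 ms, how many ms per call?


Formula: per_stage = total_budget / stages
per_stage = 100 / 6
per_stage = 16.67 ms

16.67 ms


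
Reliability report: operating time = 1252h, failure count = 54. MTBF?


Formula: MTBF = Total operating time / Number of failures
MTBF = 1252 / 54
MTBF = 23.19 hours

23.19 hours


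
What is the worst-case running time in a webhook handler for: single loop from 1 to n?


Reasoning: one pass through n items
Complexity: O(n)

O(n)


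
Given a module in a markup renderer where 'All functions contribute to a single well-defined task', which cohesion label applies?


Reasoning: Best: single purpose
Type: Functional cohesion

Functional cohesion


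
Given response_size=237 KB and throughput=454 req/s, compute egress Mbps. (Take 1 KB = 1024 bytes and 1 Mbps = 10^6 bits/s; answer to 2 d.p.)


Formula: Mbps = payload_bytes * RPS * 8 / 1e6
Payload per request = 237 KB = 237 * 1024 = 242688 bytes
Total bytes/sec = 242688 * 454 = 110180352
Total bits/sec = 110180352 * 8 = 881442816
Mbps = 881442816 / 1e6 = 881.44

881.44 Mbps


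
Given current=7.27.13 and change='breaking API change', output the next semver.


Current: 7.27.13
Change category: 'breaking API change' → major bump
SemVer rule: major bump → increment MAJOR, reset MINOR and PATCH to 0
New: 8.0.0

8.0.0


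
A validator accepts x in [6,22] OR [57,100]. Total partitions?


Valid ranges: [6,22] and [57,100]
Class 1: x < 6 — invalid
Class 2: 6 ≤ x ≤ 22 — valid
Class 3: 22 < x < 57 — invalid (gap between ranges)
Class 4: 57 ≤ x ≤ 100 — valid
Class 5: x > 100 — invalid
Total equivalence classes: 5

5 equivalence classes


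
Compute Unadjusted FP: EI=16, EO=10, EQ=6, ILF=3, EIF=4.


UFP = EI*4 + EO*5 + EQ*4 + ILF*10 + EIF*7
UFP = 16*4 + 10*5 + 6*4 + 3*10 + 4*7
UFP = 64 + 50 + 24 + 30 + 28
UFP = 196

196


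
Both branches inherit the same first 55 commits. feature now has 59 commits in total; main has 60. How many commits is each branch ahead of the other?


Common ancestor: commit #55
feature commits after divergence: 59 - 55 = 4
main commits after divergence: 60 - 55 = 5
feature is 4 commits ahead of main
main is 5 commits ahead of feature

feature ahead: 4, main ahead: 5


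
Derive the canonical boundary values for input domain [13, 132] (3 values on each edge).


Range: [13, 132]
Boundaries: just below min, min, min+1, max-1, max, just above max
Values: [12, 13, 14, 131, 132, 133]

[12, 13, 14, 131, 132, 133]


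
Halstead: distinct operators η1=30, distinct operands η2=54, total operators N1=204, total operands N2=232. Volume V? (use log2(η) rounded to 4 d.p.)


Formula: V = N * log2(η), where N = N1 + N2 and η = η1 + η2
η = 30 + 54 = 84
N = 204 + 232 = 436
log2(84) ≈ 6.3923
V = 436 * 6.3923 = 2787.04

2787.04


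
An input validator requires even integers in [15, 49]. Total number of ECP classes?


Constraint: even integers in [15, 49]
Class 1: x < 15 — out-of-range invalid
Class 2: x in [15,49] but odd — wrong type invalid
Class 3: x in [15,49] and even — valid
Class 4: x > 49 — out-of-range invalid
Total equivalence classes: 4

4 equivalence classes


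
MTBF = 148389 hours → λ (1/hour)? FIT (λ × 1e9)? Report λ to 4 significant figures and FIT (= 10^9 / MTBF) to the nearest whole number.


Formula: λ = 1 / MTBF; FIT = λ × 1e9 = 1e9 / MTBF
λ = 1 / 148389 ≈ 6.739e-06 failures/hour
FIT = 1e9 / 148389 ≈ 6739 failures per 1e9 hours (nearest whole number)

λ = 6.739e-06 /h, FIT = 6739


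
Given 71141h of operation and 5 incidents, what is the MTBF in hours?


Formula: MTBF = Total operating time / Number of failures
MTBF = 71141 / 5
MTBF = 14228.2 hours

14228.2 hours


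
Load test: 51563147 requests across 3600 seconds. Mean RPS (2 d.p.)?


Formula: throughput = requests / seconds
throughput = 51563147 / 3600
throughput = 14323.1 requests/second

14323.1 requests/second


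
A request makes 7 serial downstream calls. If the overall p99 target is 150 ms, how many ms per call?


Formula: per_stage = total_budget / stages
per_stage = 150 / 7
per_stage = 21.43 ms

21.43 ms


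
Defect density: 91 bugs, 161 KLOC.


Defect density = defects / KLOC
Defect density = 91 / 161
Defect density = 0.565 defects/KLOC

0.565 defects/KLOC


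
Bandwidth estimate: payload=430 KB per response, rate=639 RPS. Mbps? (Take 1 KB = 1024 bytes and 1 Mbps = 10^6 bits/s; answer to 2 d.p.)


Formula: Mbps = payload_bytes * RPS * 8 / 1e6
Payload per request = 430 KB = 430 * 1024 = 440320 bytes
Total bytes/sec = 440320 * 639 = 281364480
Total bits/sec = 281364480 * 8 = 2250915840
Mbps = 2250915840 / 1e6 = 2250.92

2250.92 Mbps


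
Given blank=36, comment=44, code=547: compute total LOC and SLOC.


Total LOC = blank + comment + code
Total LOC = 36 + 44 + 547 = 627
SLOC (source only) = code = 547

Total LOC: 627, SLOC: 547


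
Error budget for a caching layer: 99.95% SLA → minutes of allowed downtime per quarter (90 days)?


Formula: allowed downtime = period * (100 - SLA) / 100
Period (quarter (90 days)) = 129600 minutes
Unavailability fraction = (100 - 99.95) / 100
Allowed downtime = 129600 * (100 - 99.95) / 100
Allowed downtime = 64.8 minutes

64.8 minutes


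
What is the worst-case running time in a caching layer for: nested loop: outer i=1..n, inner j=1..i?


Reasoning: triangle: n(n+1)/2 ~ n^2/2
Complexity: O(n^2)

O(n^2)


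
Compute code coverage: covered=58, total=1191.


Coverage = covered / total * 100
Coverage = 58 / 1191 * 100
Coverage = 4.87%

4.87%


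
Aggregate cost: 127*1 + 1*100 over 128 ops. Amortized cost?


Formula: Amortized cost = Total cost / Operations
Total cost = (127 * 1) + (1 * 100)
Total cost = 127 + 100 = 227
Amortized = 227 / 128 = 1.7734

1.7734


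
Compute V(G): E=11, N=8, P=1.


Formula: V(G) = E - N + 2P
V(G) = 11 - 8 + 2*1
V(G) = 3 + 2
V(G) = 5

5


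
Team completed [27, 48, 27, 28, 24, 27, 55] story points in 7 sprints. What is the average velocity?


Formula: Avg velocity = Total points / Number of sprints
Points: [27, 48, 27, 28, 24, 27, 55]
Sum = 27 + 48 + 27 + 28 + 24 + 27 + 55 = 236
Avg velocity = 236 / 7 = 33.71 points/sprint

33.71 points/sprint


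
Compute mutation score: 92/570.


Mutation score = killed / total * 100
Mutation score = 92 / 570 * 100
Mutation score = 16.14%

16.14%


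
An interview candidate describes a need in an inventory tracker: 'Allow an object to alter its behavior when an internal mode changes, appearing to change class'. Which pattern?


This matches the State pattern

State


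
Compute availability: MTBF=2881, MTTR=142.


Availability = MTBF / (MTBF + MTTR)
Availability = 2881 / (2881 + 142)
Availability = 2881 / 3023
Availability = 95.3027%

95.3027%


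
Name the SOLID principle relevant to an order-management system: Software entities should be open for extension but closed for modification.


This describes the Open/Closed Principle (OCP)

Open/Closed Principle (OCP)


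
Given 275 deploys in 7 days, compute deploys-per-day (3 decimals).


Formula: deployments per day = releases / days
= 275 / 7
= 39.286 deploys/day
(equivalently, 275.0 deploys/week)

39.286 deploys/day


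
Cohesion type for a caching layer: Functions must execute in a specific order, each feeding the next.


Reasoning: Output of one is input to next
Type: Sequential cohesion

Sequential cohesion


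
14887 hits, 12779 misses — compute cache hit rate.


Formula: hit rate = hits / (hits + misses) * 100
hit rate = 14887 / (14887 + 12779) * 100
hit rate = 14887 / 27666 * 100
hit rate = 53.81%

53.81%


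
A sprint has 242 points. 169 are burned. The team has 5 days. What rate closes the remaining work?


Formula: Required rate = Remaining points / Days left
Remaining = 242 - 169 = 73 points
Required rate = 73 / 5 = 14.6 points/day

14.6 points/day


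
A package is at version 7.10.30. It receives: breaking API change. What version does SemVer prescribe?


Current: 7.10.30
Change category: 'breaking API change' → major bump
SemVer rule: major bump → increment MAJOR, reset MINOR and PATCH to 0
New: 8.0.0

8.0.0


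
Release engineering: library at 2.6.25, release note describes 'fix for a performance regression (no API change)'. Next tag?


Current: 2.6.25
Change category: 'fix for a performance regression (no API change)' → patch bump
SemVer rule: patch bump → increment PATCH (MAJOR and MINOR unchanged)
New: 2.6.26

2.6.26


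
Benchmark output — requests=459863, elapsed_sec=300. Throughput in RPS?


Formula: throughput = requests / seconds
throughput = 459863 / 300
throughput = 1532.88 requests/second

1532.88 requests/second


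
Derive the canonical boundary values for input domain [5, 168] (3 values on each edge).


Range: [5, 168]
Boundaries: just below min, min, min+1, max-1, max, just above max
Values: [4, 5, 6, 167, 168, 169]

[4, 5, 6, 167, 168, 169]


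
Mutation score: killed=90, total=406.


Mutation score = killed / total * 100
Mutation score = 90 / 406 * 100
Mutation score = 22.17%

22.17%


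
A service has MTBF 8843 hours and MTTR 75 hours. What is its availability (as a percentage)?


Availability = MTBF / (MTBF + MTTR)
Availability = 8843 / (8843 + 75)
Availability = 8843 / 8918
Availability = 99.159%

99.159%


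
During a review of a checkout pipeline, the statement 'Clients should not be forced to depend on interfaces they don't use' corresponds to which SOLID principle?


This describes the Interface Segregation Principle (ISP)

Interface Segregation Principle (ISP)


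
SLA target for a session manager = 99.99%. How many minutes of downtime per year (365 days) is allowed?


Formula: allowed downtime = period * (100 - SLA) / 100
Period (year (365 days)) = 525600 minutes
Unavailability fraction = (100 - 99.99) / 100
Allowed downtime = 525600 * (100 - 99.99) / 100
Allowed downtime = 52.56 minutes

52.56 minutes


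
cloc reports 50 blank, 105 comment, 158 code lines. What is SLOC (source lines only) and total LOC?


Total LOC = blank + comment + code
Total LOC = 50 + 105 + 158 = 313
SLOC (source only) = code = 158

Total LOC: 313, SLOC: 158


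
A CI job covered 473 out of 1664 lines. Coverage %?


Coverage = covered / total * 100
Coverage = 473 / 1664 * 100
Coverage = 28.43%

28.43%


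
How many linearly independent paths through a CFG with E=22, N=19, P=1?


Formula: V(G) = E - N + 2P
V(G) = 22 - 19 + 2*1
V(G) = 3 + 2
V(G) = 5

5


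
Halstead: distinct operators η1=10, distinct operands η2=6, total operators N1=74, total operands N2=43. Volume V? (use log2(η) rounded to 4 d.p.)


Formula: V = N * log2(η), where N = N1 + N2 and η = η1 + η2
η = 10 + 6 = 16
N = 74 + 43 = 117
log2(16) ≈ 4.0000
V = 117 * 4.0000 = 468.00

468.00


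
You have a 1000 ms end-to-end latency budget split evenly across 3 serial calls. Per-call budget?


Formula: per_stage = total_budget / stages
per_stage = 1000 / 3
per_stage = 333.33 ms

333.33 ms


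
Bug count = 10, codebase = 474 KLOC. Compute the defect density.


Defect density = defects / KLOC
Defect density = 10 / 474
Defect density = 0.021 defects/KLOC

0.021 defects/KLOC


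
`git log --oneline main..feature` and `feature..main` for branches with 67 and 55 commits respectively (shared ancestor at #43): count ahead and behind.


Common ancestor: commit #43
feature commits after divergence: 67 - 43 = 24
main commits after divergence: 55 - 43 = 12
feature is 24 commits ahead of main
main is 12 commits ahead of feature

feature ahead: 24, main ahead: 12


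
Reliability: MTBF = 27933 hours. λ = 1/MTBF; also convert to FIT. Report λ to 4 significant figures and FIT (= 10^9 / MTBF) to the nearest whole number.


Formula: λ = 1 / MTBF; FIT = λ × 1e9 = 1e9 / MTBF
λ = 1 / 27933 ≈ 3.580e-05 failures/hour
FIT = 1e9 / 27933 ≈ 35800 failures per 1e9 hours (nearest whole number)

λ = 3.580e-05 /h, FIT = 35800


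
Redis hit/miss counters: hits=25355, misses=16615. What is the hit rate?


Formula: hit rate = hits / (hits + misses) * 100
hit rate = 25355 / (25355 + 16615) * 100
hit rate = 25355 / 41970 * 100
hit rate = 60.41%

60.41%


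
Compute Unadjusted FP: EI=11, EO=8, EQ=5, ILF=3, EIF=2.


UFP = EI*4 + EO*5 + EQ*4 + ILF*10 + EIF*7
UFP = 11*4 + 8*5 + 5*4 + 3*10 + 2*7
UFP = 44 + 40 + 20 + 30 + 14
UFP = 148

148


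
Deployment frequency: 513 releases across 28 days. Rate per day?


Formula: deployments per day = releases / days
= 513 / 28
= 18.321 deploys/day
(equivalently, 128.25 deploys/week)

18.321 deploys/day


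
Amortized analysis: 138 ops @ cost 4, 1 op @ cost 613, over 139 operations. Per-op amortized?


Formula: Amortized cost = Total cost / Operations
Total cost = (138 * 4) + (1 * 613)
Total cost = 552 + 613 = 1165
Amortized = 1165 / 139 = 8.3813

8.3813


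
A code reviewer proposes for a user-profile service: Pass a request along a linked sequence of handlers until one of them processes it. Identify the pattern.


This matches the Chain of Responsibility pattern

Chain of Responsibility


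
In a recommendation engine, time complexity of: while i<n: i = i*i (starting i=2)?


Reasoning: squaring drives double-exponential growth; iterations ~ log log n
Complexity: O(log log n)

O(log log n)


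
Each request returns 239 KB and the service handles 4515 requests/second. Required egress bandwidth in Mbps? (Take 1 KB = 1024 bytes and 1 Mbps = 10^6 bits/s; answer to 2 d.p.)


Formula: Mbps = payload_bytes * RPS * 8 / 1e6
Payload per request = 239 KB = 239 * 1024 = 244736 bytes
Total bytes/sec = 244736 * 4515 = 1104983040
Total bits/sec = 1104983040 * 8 = 8839864320
Mbps = 8839864320 / 1e6 = 8839.86

8839.86 Mbps


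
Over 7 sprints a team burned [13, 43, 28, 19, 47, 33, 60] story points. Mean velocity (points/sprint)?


Formula: Avg velocity = Total points / Number of sprints
Points: [13, 43, 28, 19, 47, 33, 60]
Sum = 13 + 43 + 28 + 19 + 47 + 33 + 60 = 243
Avg velocity = 243 / 7 = 34.71 points/sprint

34.71 points/sprint


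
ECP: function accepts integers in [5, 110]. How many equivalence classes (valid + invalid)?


Valid range: [5, 110]
Class 1: x < 5 — invalid
Class 2: 5 ≤ x ≤ 110 — valid
Class 3: x > 110 — invalid
Total equivalence classes: 3

3 equivalence classes


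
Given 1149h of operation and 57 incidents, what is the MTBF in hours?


Formula: MTBF = Total operating time / Number of failures
MTBF = 1149 / 57
MTBF = 20.16 hours

20.16 hours


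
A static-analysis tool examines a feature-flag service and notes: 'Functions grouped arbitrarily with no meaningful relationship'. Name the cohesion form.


Reasoning: Worst: random grouping
Type: Coincidental cohesion

Coincidental cohesion


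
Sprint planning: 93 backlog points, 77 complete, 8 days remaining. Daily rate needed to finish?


Formula: Required rate = Remaining points / Days left
Remaining = 93 - 77 = 16 points
Required rate = 16 / 8 = 2.0 points/day

2.0 points/day


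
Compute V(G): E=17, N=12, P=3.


Formula: V(G) = E - N + 2P
V(G) = 17 - 12 + 2*3
V(G) = 5 + 6
V(G) = 11

11


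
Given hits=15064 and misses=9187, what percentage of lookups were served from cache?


Formula: hit rate = hits / (hits + misses) * 100
hit rate = 15064 / (15064 + 9187) * 100
hit rate = 15064 / 24251 * 100
hit rate = 62.12%

62.12%


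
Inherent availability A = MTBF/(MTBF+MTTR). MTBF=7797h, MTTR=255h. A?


Availability = MTBF / (MTBF + MTTR)
Availability = 7797 / (7797 + 255)
Availability = 7797 / 8052
Availability = 96.8331%

96.8331%


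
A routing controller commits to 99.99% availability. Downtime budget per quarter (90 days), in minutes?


Formula: allowed downtime = period * (100 - SLA) / 100
Period (quarter (90 days)) = 129600 minutes
Unavailability fraction = (100 - 99.99) / 100
Allowed downtime = 129600 * (100 - 99.99) / 100
Allowed downtime = 12.96 minutes

12.96 minutes


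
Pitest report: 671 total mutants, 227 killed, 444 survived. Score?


Mutation score = killed / total * 100
Mutation score = 227 / 671 * 100
Mutation score = 33.83%

33.83%


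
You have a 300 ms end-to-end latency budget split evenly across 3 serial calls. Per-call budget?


Formula: per_stage = total_budget / stages
per_stage = 300 / 3
per_stage = 100.0 ms

100.0 ms


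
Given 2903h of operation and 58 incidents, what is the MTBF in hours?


Formula: MTBF = Total operating time / Number of failures
MTBF = 2903 / 58
MTBF = 50.05 hours

50.05 hours


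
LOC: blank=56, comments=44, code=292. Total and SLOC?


Total LOC = blank + comment + code
Total LOC = 56 + 44 + 292 = 392
SLOC (source only) = code = 292

Total LOC: 392, SLOC: 292


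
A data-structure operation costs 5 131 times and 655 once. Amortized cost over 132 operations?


Formula: Amortized cost = Total cost / Operations
Total cost = (131 * 5) + (1 * 655)
Total cost = 655 + 655 = 1310
Amortized = 1310 / 132 = 9.9242

9.9242


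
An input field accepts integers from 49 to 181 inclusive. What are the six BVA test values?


Range: [49, 181]
Boundaries: just below min, min, min+1, max-1, max, just above max
Values: [48, 49, 50, 180, 181, 182]

[48, 49, 50, 180, 181, 182]


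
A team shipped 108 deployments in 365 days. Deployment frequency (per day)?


Formula: deployments per day = releases / days
= 108 / 365
= 0.296 deploys/day
(equivalently, 2.07 deploys/week)

0.296 deploys/day


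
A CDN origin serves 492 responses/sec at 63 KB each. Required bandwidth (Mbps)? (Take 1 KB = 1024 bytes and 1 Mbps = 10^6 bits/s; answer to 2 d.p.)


Formula: Mbps = payload_bytes * RPS * 8 / 1e6
Payload per request = 63 KB = 63 * 1024 = 64512 bytes
Total bytes/sec = 64512 * 492 = 31739904
Total bits/sec = 31739904 * 8 = 253919232
Mbps = 253919232 / 1e6 = 253.92

253.92 Mbps


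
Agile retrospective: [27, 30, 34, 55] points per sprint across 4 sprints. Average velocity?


Formula: Avg velocity = Total points / Number of sprints
Points: [27, 30, 34, 55]
Sum = 27 + 30 + 34 + 55 = 146
Avg velocity = 146 / 4 = 36.5 points/sprint

36.5 points/sprint


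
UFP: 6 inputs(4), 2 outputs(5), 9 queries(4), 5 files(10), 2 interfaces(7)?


UFP = EI*4 + EO*5 + EQ*4 + ILF*10 + EIF*7
UFP = 6*4 + 2*5 + 9*4 + 5*10 + 2*7
UFP = 24 + 10 + 36 + 50 + 14
UFP = 134

134


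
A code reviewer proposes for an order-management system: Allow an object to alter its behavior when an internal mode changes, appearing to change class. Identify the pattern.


This matches the State pattern

State


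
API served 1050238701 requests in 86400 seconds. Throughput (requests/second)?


Formula: throughput = requests / seconds
throughput = 1050238701 / 86400
throughput = 12155.54 requests/second

12155.54 requests/second


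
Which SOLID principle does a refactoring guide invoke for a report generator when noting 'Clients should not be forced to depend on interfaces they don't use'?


This describes the Interface Segregation Principle (ISP)

Interface Segregation Principle (ISP)


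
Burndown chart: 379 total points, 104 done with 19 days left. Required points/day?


Formula: Required rate = Remaining points / Days left
Remaining = 379 - 104 = 275 points
Required rate = 275 / 19 = 14.47 points/day

14.47 points/day


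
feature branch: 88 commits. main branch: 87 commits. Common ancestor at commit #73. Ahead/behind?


Common ancestor: commit #73
feature commits after divergence: 88 - 73 = 15
main commits after divergence: 87 - 73 = 14
feature is 15 commits ahead of main
main is 14 commits ahead of feature

feature ahead: 15, main ahead: 14


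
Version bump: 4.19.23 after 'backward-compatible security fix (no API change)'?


Current: 4.19.23
Change category: 'backward-compatible security fix (no API change)' → patch bump
SemVer rule: patch bump → increment PATCH (MAJOR and MINOR unchanged)
New: 4.19.24

4.19.24


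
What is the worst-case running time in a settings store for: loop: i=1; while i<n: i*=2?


Reasoning: i doubles each step so iterations are log2(n)
Complexity: O(log n)

O(log n)


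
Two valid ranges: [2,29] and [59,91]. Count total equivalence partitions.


Valid ranges: [2,29] and [59,91]
Class 1: x < 2 — invalid
Class 2: 2 ≤ x ≤ 29 — valid
Class 3: 29 < x < 59 — invalid (gap between ranges)
Class 4: 59 ≤ x ≤ 91 — valid
Class 5: x > 91 — invalid
Total equivalence classes: 5

5 equivalence classes


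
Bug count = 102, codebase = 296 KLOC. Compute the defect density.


Defect density = defects / KLOC
Defect density = 102 / 296
Defect density = 0.345 defects/KLOC

0.345 defects/KLOC


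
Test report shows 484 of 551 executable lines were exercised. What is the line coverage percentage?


Coverage = covered / total * 100
Coverage = 484 / 551 * 100
Coverage = 87.84%

87.84%


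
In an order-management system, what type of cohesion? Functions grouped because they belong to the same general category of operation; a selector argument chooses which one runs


Reasoning: Grouped by category of activity, not by data or sequence
Type: Logical cohesion

Logical cohesion


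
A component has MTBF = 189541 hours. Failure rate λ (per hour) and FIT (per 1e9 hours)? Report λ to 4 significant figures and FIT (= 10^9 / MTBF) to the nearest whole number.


Formula: λ = 1 / MTBF; FIT = λ × 1e9 = 1e9 / MTBF
λ = 1 / 189541 ≈ 5.276e-06 failures/hour
FIT = 1e9 / 189541 ≈ 5276 failures per 1e9 hours (nearest whole number)

λ = 5.276e-06 /h, FIT = 5276


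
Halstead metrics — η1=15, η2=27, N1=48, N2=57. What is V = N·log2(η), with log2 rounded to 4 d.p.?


Formula: V = N * log2(η), where N = N1 + N2 and η = η1 + η2
η = 15 + 27 = 42
N = 48 + 57 = 105
log2(42) ≈ 5.3923
V = 105 * 5.3923 = 566.19

566.19


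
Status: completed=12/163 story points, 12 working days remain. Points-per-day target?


Formula: Required rate = Remaining points / Days left
Remaining = 163 - 12 = 151 points
Required rate = 151 / 12 = 12.58 points/day

12.58 points/day


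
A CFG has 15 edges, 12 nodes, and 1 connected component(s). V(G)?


Formula: V(G) = E - N + 2P
V(G) = 15 - 12 + 2*1
V(G) = 3 + 2
V(G) = 5

5


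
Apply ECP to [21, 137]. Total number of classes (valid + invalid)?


Valid range: [21, 137]
Class 1: x < 21 — invalid
Class 2: 21 ≤ x ≤ 137 — valid
Class 3: x > 137 — invalid
Total equivalence classes: 3

3 equivalence classes


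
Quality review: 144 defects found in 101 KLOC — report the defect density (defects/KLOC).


Defect density = defects / KLOC
Defect density = 144 / 101
Defect density = 1.426 defects/KLOC

1.426 defects/KLOC


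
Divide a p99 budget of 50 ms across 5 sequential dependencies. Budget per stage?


Formula: per_stage = total_budget / stages
per_stage = 50 / 5
per_stage = 10.0 ms

10.0 ms


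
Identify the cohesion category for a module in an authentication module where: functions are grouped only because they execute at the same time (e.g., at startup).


Reasoning: Related by timing only
Type: Temporal cohesion

Temporal cohesion


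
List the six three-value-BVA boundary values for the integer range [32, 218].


Range: [32, 218]
Boundaries: just below min, min, min+1, max-1, max, just above max
Values: [31, 32, 33, 217, 218, 219]

[31, 32, 33, 217, 218, 219]


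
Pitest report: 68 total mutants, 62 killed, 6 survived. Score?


Mutation score = killed / total * 100
Mutation score = 62 / 68 * 100
Mutation score = 91.18%

91.18%


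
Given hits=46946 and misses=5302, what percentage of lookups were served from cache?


Formula: hit rate = hits / (hits + misses) * 100
hit rate = 46946 / (46946 + 5302) * 100
hit rate = 46946 / 52248 * 100
hit rate = 89.85%

89.85%


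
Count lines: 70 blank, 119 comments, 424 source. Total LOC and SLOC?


Total LOC = blank + comment + code
Total LOC = 70 + 119 + 424 = 613
SLOC (source only) = code = 424

Total LOC: 613, SLOC: 424


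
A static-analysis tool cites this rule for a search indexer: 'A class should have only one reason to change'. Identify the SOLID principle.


This describes the Single Responsibility Principle (SRP)

Single Responsibility Principle (SRP)


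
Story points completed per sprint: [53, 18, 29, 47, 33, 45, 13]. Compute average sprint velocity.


Formula: Avg velocity = Total points / Number of sprints
Points: [53, 18, 29, 47, 33, 45, 13]
Sum = 53 + 18 + 29 + 47 + 33 + 45 + 13 = 238
Avg velocity = 238 / 7 = 34.0 points/sprint

34.0 points/sprint


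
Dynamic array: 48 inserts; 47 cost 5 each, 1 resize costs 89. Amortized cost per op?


Formula: Amortized cost = Total cost / Operations
Total cost = (47 * 5) + (1 * 89)
Total cost = 235 + 89 = 324
Amortized = 324 / 48 = 6.75

6.75


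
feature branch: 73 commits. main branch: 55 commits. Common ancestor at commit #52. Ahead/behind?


Common ancestor: commit #52
feature commits after divergence: 73 - 52 = 21
main commits after divergence: 55 - 52 = 3
feature is 21 commits ahead of main
main is 3 commits ahead of feature

feature ahead: 21, main ahead: 3


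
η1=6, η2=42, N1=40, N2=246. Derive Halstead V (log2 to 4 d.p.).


Formula: V = N * log2(η), where N = N1 + N2 and η = η1 + η2
η = 6 + 42 = 48
N = 40 + 246 = 286
log2(48) ≈ 5.5850
V = 286 * 5.5850 = 1597.31

1597.31


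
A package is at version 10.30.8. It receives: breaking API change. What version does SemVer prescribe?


Current: 10.30.8
Change category: 'breaking API change' → major bump
SemVer rule: major bump → increment MAJOR, reset MINOR and PATCH to 0
New: 11.0.0

11.0.0


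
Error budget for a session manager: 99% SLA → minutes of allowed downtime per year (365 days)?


Formula: allowed downtime = period * (100 - SLA) / 100
Period (year (365 days)) = 525600 minutes
Unavailability fraction = (100 - 99.0) / 100
Allowed downtime = 525600 * (100 - 99.0) / 100
Allowed downtime = 5256.0 minutes

5256.0 minutes


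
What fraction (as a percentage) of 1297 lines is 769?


Coverage = covered / total * 100
Coverage = 769 / 1297 * 100
Coverage = 59.29%

59.29%


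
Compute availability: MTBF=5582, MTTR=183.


Availability = MTBF / (MTBF + MTTR)
Availability = 5582 / (5582 + 183)
Availability = 5582 / 5765
Availability = 96.8257%

96.8257%


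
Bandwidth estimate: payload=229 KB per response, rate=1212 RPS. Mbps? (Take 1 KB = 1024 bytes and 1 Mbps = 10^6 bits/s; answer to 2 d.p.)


Formula: Mbps = payload_bytes * RPS * 8 / 1e6
Payload per request = 229 KB = 229 * 1024 = 234496 bytes
Total bytes/sec = 234496 * 1212 = 284209152
Total bits/sec = 284209152 * 8 = 2273673216
Mbps = 2273673216 / 1e6 = 2273.67

2273.67 Mbps


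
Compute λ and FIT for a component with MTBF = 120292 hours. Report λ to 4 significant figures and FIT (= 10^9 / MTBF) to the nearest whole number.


Formula: λ = 1 / MTBF; FIT = λ × 1e9 = 1e9 / MTBF
λ = 1 / 120292 ≈ 8.313e-06 failures/hour
FIT = 1e9 / 120292 ≈ 8313 failures per 1e9 hours (nearest whole number)

λ = 8.313e-06 /h, FIT = 8313


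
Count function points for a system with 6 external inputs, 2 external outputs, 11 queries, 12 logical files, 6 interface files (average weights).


UFP = EI*4 + EO*5 + EQ*4 + ILF*10 + EIF*7
UFP = 6*4 + 2*5 + 11*4 + 12*10 + 6*7
UFP = 24 + 10 + 44 + 120 + 42
UFP = 240

240


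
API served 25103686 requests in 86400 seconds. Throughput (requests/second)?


Formula: throughput = requests / seconds
throughput = 25103686 / 86400
throughput = 290.55 requests/second

290.55 requests/second
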